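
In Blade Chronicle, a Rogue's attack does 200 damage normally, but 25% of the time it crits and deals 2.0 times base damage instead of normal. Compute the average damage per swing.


E[dmg] = base * (1 + crit_chance * (crit_mult - 1))
cc as decimal = 25/100 = 0.25
cm - 1 = 2.0 - 1 = 1.0
Bonus factor = 0.25 * 1.0 = 0.25
Total multiplier = 1 + 0.25 = 1.25
Expected damage = 200 * 1.25 = 250.00

250.00 damage


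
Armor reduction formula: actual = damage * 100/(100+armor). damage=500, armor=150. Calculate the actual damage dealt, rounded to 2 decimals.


actual = 500 * 100 / (100 + 150)
= 500 * 100 / 250
= 50000 / 250
= 200.00

200.00 damage


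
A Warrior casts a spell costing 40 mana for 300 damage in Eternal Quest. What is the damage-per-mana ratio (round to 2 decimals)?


Efficiency = damage / mana
= 300 / 40
= 7.50

7.50 dmg/mana


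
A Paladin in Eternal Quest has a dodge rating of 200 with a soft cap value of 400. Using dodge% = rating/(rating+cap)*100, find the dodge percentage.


dodge% = 200 / (200 + 400) * 100
= 200 / 600 * 100
= 0.333333 * 100
= 33.33%

33.33%


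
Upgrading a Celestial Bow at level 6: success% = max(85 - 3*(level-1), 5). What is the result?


raw_rate = 85 - 3 * (6 - 1)
= 85 - 3 * 5
= 85 - 15
= 70
Apply floor: max(70, 5) = 70%

70%


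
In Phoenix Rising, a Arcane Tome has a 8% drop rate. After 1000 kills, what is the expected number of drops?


Expected drops = kills * (drop_rate / 100)
= 1000 * (8 / 100)
= 1000 * 0.08
= 80.0

80.0 drops


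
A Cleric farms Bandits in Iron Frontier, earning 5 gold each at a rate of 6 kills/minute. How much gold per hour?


Gold per minute = 5 * 6 = 30
Gold per hour = 30 * 60 = 1800

1800 gold/hour


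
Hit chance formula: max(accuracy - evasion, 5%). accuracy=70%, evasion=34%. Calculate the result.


accuracy - evasion = 70 - 34 = 36
Apply floor: max(36, 5) = 36
Hit chance = 36%

36%


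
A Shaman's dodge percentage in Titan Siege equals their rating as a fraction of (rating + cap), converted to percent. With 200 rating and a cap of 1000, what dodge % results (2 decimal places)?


dodge% = 200 / (200 + 1000) * 100
= 200 / 1200 * 100
= 0.166667 * 100
= 16.67%

16.67%


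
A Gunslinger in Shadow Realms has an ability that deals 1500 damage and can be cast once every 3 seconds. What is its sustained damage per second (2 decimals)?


DPS = damage / cooldown
= 1500 / 3
= 500.00

500.00 DPS


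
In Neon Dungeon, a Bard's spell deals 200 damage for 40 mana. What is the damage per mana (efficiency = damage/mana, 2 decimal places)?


Efficiency = damage / mana
= 200 / 40
= 5.00

5.00 dmg/mana


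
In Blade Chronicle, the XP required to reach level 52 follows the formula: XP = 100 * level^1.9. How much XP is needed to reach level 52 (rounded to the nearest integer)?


XP = 100 * level^1.9
Substitute level = 52:
XP = 100 * 52^1.9
= 100 * 1821.4043
= 182140

182140 XP


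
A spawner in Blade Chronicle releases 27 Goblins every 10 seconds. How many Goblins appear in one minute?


Spawns per minute = count * (60 / interval)
= 27 * (60 / 10)
= 27 * 6.0
= 162.0

162.0 per minute


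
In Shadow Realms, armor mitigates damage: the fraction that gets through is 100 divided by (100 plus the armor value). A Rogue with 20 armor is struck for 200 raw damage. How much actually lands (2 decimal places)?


actual = 200 * 100 / (100 + 20)
= 200 * 100 / 120
= 20000 / 120
= 166.67

166.67 damage


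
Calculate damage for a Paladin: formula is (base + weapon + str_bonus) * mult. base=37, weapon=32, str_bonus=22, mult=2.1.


Sum base + weapon + str = 37 + 32 + 22 = 91
Multiply by 2.1:
91 * 2.1 = 191.1

191.1 damage


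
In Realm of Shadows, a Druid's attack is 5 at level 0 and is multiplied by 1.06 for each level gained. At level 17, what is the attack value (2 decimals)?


value = base * growth^level
= 5 * 1.06^17
= 5 * 2.692773
= 13.46

13.46 attack


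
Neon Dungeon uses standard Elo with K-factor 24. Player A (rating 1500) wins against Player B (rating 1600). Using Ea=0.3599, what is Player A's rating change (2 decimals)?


Elo update: delta = K * (S - Ea), where S = 1 (wins)
S - Ea = 1 - 0.3599 = 0.6401
Rating change = 24 * 0.6401
= 15.36

15.36 rating points


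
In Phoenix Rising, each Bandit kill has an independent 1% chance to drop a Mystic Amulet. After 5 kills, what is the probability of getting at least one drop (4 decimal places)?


P(at least one) = 1 - P(none) = 1 - (1-p)^n
p = 1/100 = 0.01
1 - p = 0.99
(1 - p)^5 = 0.99^5 = 0.950990
P(at least one) = 1 - 0.950990 = 0.0490

0.0490


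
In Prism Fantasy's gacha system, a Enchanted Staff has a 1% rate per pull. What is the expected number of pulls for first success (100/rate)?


Expected pulls for a geometric distribution = 1/p = 100 / rate%
= 100 / 1
= 100.0

100.0 pulls


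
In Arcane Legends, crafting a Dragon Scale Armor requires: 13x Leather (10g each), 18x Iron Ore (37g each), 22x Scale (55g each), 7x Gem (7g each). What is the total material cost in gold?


Cost breakdown:
  Leather: 13 * 10 = 130
  Iron Ore: 18 * 37 = 666
  Scale: 22 * 55 = 1210
  Gem: 7 * 7 = 49
Total = 130 + 666 + 1210 + 49 = 2055

2055 gold


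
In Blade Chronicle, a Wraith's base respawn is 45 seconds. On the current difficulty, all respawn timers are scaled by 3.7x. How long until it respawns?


Respawn time = base * multiplier
= 45 * 3.7
= 166.5 seconds

166.5 seconds


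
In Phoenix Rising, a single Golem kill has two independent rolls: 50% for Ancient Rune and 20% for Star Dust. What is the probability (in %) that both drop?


For independent events, P(both) = P(A) * P(B)
= 50% * 20%
= 1000 / 100 %
= 10.0%

10.0%


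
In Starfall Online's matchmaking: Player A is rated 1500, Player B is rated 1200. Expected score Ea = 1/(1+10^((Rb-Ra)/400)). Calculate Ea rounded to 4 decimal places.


Elo expected score: Ea = 1/(1 + 10^((Rb-Ra)/400))
Rb - Ra = 1200 - 1500 = -300
(Rb-Ra)/400 = -300/400 = -0.75
10^-0.75 = 0.177828
Ea = 1/(1 + 0.177828) = 1/1.177828 = 0.8490

0.8490


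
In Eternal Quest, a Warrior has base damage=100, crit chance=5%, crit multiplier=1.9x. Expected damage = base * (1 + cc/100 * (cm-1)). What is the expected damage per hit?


E[dmg] = base * (1 + crit_chance * (crit_mult - 1))
cc as decimal = 5/100 = 0.05
cm - 1 = 1.9 - 1 = 0.9
Bonus factor = 0.05 * 0.9 = 0.045
Total multiplier = 1 + 0.045 = 1.045
Expected damage = 100 * 1.045 = 104.50

104.50 damage


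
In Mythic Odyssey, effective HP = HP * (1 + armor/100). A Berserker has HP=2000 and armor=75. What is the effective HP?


EHP = 2000 * (1 + 75/100)
= 2000 * (1 + 0.75)
= 2000 * 1.75
= 3500.0

3500.0 EHP


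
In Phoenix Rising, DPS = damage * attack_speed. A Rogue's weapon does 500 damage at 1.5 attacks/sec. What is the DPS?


DPS = damage * attack_speed
= 500 * 1.5
= 750.0

750.0 DPS


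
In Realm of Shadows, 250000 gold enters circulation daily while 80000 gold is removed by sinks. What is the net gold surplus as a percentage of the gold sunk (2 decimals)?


Net gold = 250000 - 80000 = 170000
Inflation rate = net / sunk * 100 = 170000 / 80000 * 100
= 2.125 * 100
= 212.50%

212.50%


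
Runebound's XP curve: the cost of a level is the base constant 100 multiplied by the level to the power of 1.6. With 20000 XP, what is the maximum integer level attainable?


XP = 100 * level^1.6, so level = (XP / 100)^(1/1.6)
= (20000 / 100)^(1/1.6)
= 200.0^0.625
= 27.4248
Floor: level = 27

level 27


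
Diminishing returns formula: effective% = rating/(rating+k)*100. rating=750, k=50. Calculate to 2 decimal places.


effective% = rating / (rating + k) * 100
= 750 / (750 + 50) * 100
= 750 / 800 * 100
= 0.9375 * 100
= 93.75%

93.75%


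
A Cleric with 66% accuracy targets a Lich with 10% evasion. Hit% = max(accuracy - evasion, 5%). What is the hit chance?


accuracy - evasion = 66 - 10 = 56
Apply floor: max(56, 5) = 56
Hit chance = 56%

56%


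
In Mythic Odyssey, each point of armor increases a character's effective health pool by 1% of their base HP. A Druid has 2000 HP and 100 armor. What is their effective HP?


EHP = 2000 * (1 + 100/100)
= 2000 * (1 + 1.0)
= 2000 * 2.0
= 4000.0

4000.0 EHP


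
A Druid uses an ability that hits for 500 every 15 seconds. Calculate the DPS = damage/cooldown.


DPS = damage / cooldown
= 500 / 15
= 33.33

33.33 DPS


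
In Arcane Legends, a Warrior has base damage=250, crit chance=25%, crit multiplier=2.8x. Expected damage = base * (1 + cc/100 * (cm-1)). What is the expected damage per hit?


E[dmg] = base * (1 + crit_chance * (crit_mult - 1))
cc as decimal = 25/100 = 0.25
cm - 1 = 2.8 - 1 = 1.8
Bonus factor = 0.25 * 1.8 = 0.45
Total multiplier = 1 + 0.45 = 1.45
Expected damage = 250 * 1.45 = 362.50

362.50 damage


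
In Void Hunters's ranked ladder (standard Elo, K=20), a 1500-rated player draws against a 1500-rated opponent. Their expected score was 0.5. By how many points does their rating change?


Elo update: delta = K * (S - Ea), where S = 0.5 (draws)
S - Ea = 0.5 - 0.5 = 0.0
Rating change = 20 * 0.0
= 0.00

0.00 rating points


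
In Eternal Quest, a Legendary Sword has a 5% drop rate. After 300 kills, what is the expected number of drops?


Expected drops = kills * (drop_rate / 100)
= 300 * (5 / 100)
= 300 * 0.05
= 15.0

15.0 drops


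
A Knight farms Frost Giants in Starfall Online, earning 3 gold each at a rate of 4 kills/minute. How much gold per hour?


Gold per minute = 3 * 4 = 12
Gold per hour = 12 * 60 = 720

720 gold/hour


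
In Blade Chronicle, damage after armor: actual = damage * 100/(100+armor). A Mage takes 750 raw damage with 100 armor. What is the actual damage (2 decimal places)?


actual = 750 * 100 / (100 + 100)
= 750 * 100 / 200
= 75000 / 200
= 375.00

375.00 damage


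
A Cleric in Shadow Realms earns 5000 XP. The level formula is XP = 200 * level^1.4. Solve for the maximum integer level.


XP = 200 * level^1.4, so level = (XP / 200)^(1/1.4)
= (5000 / 200)^(1/1.4)
= 25.0^0.7143
= 9.9662
Floor: level = 9

level 9


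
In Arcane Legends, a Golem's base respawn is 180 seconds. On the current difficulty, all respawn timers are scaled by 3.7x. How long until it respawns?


Respawn time = base * multiplier
= 180 * 3.7
= 666.0 seconds

666.0 seconds


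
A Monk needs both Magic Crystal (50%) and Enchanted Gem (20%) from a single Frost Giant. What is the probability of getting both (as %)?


For independent events, P(both) = P(A) * P(B)
= 50% * 20%
= 1000 / 100 %
= 10.0%

10.0%


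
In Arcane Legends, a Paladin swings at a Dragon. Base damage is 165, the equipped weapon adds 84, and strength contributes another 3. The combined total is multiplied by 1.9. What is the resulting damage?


Sum base + weapon + str = 165 + 84 + 3 = 252
Multiply by 1.9:
252 * 1.9 = 478.8

478.8 damage


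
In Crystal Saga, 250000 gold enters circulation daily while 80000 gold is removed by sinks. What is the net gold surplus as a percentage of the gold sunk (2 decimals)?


Net gold = 250000 - 80000 = 170000
Inflation rate = net / sunk * 100 = 170000 / 80000 * 100
= 2.125 * 100
= 212.50%

212.50%


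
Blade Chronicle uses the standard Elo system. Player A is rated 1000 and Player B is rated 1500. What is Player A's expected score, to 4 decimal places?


Elo expected score: Ea = 1/(1 + 10^((Rb-Ra)/400))
Rb - Ra = 1500 - 1000 = 500
(Rb-Ra)/400 = 500/400 = 1.25
10^1.25 = 17.782794
Ea = 1/(1 + 17.782794) = 1/18.782794 = 0.0532

0.0532


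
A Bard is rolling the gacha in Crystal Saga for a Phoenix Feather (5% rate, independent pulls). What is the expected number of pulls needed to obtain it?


Expected pulls for a geometric distribution = 1/p = 100 / rate%
= 100 / 5
= 20.0

20.0 pulls


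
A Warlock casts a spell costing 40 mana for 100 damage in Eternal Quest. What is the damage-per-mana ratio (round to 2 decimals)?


Efficiency = damage / mana
= 100 / 40
= 2.50

2.50 dmg/mana


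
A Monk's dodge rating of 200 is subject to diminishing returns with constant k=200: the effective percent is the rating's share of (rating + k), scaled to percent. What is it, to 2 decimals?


effective% = rating / (rating + k) * 100
= 200 / (200 + 200) * 100
= 200 / 400 * 100
= 0.5 * 100
= 50.00%

50.00%


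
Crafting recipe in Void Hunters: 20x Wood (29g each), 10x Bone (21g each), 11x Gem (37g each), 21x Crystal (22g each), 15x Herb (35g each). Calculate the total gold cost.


Cost breakdown:
  Wood: 20 * 29 = 580
  Bone: 10 * 21 = 210
  Gem: 11 * 37 = 407
  Crystal: 21 * 22 = 462
  Herb: 15 * 35 = 525
Total = 580 + 210 + 407 + 462 + 525 = 2184

2184 gold


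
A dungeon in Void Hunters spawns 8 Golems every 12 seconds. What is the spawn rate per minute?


Spawns per minute = count * (60 / interval)
= 8 * (60 / 12)
= 8 * 5.0
= 40.0

40.0 per minute


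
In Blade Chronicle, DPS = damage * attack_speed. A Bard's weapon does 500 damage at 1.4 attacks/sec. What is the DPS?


DPS = damage * attack_speed
= 500 * 1.4
= 700.0

700.0 DPS


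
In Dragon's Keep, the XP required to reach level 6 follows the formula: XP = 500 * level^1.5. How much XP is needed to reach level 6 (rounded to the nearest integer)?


XP = 500 * level^1.5
Substitute level = 6:
XP = 500 * 6^1.5
= 500 * 14.6969
= 7348

7348 XP


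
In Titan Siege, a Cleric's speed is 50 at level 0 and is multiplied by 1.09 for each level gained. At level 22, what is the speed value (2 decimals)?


value = base * growth^level
= 50 * 1.09^22
= 50 * 6.6586
= 332.93

332.93 speed


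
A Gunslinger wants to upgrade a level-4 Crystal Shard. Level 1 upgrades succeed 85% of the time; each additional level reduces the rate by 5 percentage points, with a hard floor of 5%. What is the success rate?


raw_rate = 85 - 5 * (4 - 1)
= 85 - 5 * 3
= 85 - 15
= 70
Apply floor: max(70, 5) = 70%

70%


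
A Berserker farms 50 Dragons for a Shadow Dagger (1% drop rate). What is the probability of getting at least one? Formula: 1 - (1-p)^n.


P(at least one) = 1 - P(none) = 1 - (1-p)^n
p = 1/100 = 0.01
1 - p = 0.99
(1 - p)^50 = 0.99^50 = 0.605006
P(at least one) = 1 - 0.605006 = 0.3950

0.3950


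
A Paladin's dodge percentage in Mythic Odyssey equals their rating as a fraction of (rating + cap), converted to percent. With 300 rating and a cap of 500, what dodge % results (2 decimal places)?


dodge% = 300 / (300 + 500) * 100
= 300 / 800 * 100
= 0.375 * 100
= 37.50%

37.50%


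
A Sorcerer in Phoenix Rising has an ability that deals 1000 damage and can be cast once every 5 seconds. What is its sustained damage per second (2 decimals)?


DPS = damage / cooldown
= 1000 / 5
= 200.00

200.00 DPS


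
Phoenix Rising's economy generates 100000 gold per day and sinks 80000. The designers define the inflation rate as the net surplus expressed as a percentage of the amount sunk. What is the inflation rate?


Net gold = 100000 - 80000 = 20000
Inflation rate = net / sunk * 100 = 20000 / 80000 * 100
= 0.25 * 100
= 25.00%

25.00%


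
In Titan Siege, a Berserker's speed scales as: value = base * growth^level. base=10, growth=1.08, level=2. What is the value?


value = base * growth^level
= 10 * 1.08^2
= 10 * 1.1664
= 11.66

11.66 speed


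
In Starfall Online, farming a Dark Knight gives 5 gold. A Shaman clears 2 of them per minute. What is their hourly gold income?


Gold per minute = 5 * 2 = 10
Gold per hour = 10 * 60 = 600

600 gold/hour


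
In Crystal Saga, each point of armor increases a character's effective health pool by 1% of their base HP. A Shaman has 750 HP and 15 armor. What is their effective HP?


EHP = 750 * (1 + 15/100)
= 750 * (1 + 0.15)
= 750 * 1.15
= 862.5

862.5 EHP


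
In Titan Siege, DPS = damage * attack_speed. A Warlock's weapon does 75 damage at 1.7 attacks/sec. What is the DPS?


DPS = damage * attack_speed
= 75 * 1.7
= 127.5

127.5 DPS


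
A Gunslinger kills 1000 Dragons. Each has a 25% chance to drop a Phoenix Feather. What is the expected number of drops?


Expected drops = kills * (drop_rate / 100)
= 1000 * (25 / 100)
= 1000 * 0.25
= 250.0

250.0 drops


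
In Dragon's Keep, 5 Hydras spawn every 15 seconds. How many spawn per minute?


Spawns per minute = count * (60 / interval)
= 5 * (60 / 15)
= 5 * 4.0
= 20.0

20.0 per minute


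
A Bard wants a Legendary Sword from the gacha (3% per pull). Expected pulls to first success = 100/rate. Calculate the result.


Expected pulls for a geometric distribution = 1/p = 100 / rate%
= 100 / 3
= 33.33

33.33 pulls


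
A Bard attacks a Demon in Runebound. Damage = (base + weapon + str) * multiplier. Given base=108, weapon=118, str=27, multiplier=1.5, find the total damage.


Sum base + weapon + str = 108 + 118 + 27 = 253
Multiply by 1.5:
253 * 1.5 = 379.5

379.5 damage


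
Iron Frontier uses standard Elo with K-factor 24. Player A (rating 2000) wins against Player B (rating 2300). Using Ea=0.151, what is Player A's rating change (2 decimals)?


Elo update: delta = K * (S - Ea), where S = 1 (wins)
S - Ea = 1 - 0.151 = 0.849
Rating change = 24 * 0.849
= 20.38

20.38 rating points


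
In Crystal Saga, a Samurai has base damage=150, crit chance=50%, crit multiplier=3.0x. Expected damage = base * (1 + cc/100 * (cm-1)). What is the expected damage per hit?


E[dmg] = base * (1 + crit_chance * (crit_mult - 1))
cc as decimal = 50/100 = 0.5
cm - 1 = 3.0 - 1 = 2.0
Bonus factor = 0.5 * 2.0 = 1.0
Total multiplier = 1 + 1.0 = 2.0
Expected damage = 150 * 2.0 = 300.00

300.00 damage


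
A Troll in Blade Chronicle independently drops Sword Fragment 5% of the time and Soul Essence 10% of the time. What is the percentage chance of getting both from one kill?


For independent events, P(both) = P(A) * P(B)
= 5% * 10%
= 50 / 100 %
= 0.5%

0.5%


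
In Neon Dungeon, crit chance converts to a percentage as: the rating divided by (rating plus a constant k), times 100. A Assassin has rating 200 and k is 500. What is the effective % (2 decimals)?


effective% = rating / (rating + k) * 100
= 200 / (200 + 500) * 100
= 200 / 700 * 100
= 0.285714 * 100
= 28.57%

28.57%


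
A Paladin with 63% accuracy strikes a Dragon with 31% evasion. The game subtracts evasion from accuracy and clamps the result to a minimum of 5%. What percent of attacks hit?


accuracy - evasion = 63 - 31 = 32
Apply floor: max(32, 5) = 32
Hit chance = 32%

32%


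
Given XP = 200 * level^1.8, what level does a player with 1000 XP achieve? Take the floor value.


XP = 200 * level^1.8, so level = (XP / 200)^(1/1.8)
= (1000 / 200)^(1/1.8)
= 5.0^0.5556
= 2.4452
Floor: level = 2

level 2


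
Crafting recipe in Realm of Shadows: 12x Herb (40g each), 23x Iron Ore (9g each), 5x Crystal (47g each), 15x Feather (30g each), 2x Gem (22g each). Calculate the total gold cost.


Cost breakdown:
  Herb: 12 * 40 = 480
  Iron Ore: 23 * 9 = 207
  Crystal: 5 * 47 = 235
  Feather: 15 * 30 = 450
  Gem: 2 * 22 = 44
Total = 480 + 207 + 235 + 450 + 44 = 1416

1416 gold


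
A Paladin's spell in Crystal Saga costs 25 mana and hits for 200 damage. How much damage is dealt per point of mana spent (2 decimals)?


Efficiency = damage / mana
= 200 / 25
= 8.00

8.00 dmg/mana


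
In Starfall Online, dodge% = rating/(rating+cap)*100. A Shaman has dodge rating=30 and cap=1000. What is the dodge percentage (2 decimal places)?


dodge% = 30 / (30 + 1000) * 100
= 30 / 1030 * 100
= 0.029126 * 100
= 2.91%

2.91%


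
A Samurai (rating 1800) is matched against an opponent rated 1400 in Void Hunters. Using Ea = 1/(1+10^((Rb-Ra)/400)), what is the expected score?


Elo expected score: Ea = 1/(1 + 10^((Rb-Ra)/400))
Rb - Ra = 1400 - 1800 = -400
(Rb-Ra)/400 = -400/400 = -1.0
10^-1.0 = 0.1
Ea = 1/(1 + 0.1) = 1/1.1 = 0.9091

0.9091


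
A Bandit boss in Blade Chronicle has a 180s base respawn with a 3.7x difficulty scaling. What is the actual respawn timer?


Respawn time = base * multiplier
= 180 * 3.7
= 666.0 seconds

666.0 seconds


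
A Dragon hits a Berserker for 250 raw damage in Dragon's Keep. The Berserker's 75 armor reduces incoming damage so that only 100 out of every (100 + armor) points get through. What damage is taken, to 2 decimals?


actual = 250 * 100 / (100 + 75)
= 250 * 100 / 175
= 25000 / 175
= 142.86

142.86 damage


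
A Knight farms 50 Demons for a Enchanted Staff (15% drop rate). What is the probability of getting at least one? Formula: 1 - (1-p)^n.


P(at least one) = 1 - P(none) = 1 - (1-p)^n
p = 15/100 = 0.15
1 - p = 0.85
(1 - p)^50 = 0.85^50 = 0.000296
P(at least one) = 1 - 0.000296 = 0.9997

0.9997


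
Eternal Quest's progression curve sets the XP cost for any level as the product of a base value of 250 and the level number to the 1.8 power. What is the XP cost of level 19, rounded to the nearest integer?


XP = 250 * level^1.8
Substitute level = 19:
XP = 250 * 19^1.8
= 250 * 200.3348
= 50084

50084 XP


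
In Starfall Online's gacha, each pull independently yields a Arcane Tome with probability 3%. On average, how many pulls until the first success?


Expected pulls for a geometric distribution = 1/p = 100 / rate%
= 100 / 3
= 33.33

33.33 pulls


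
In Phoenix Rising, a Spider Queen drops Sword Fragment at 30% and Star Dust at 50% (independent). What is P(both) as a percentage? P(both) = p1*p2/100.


For independent events, P(both) = P(A) * P(B)
= 30% * 50%
= 1500 / 100 %
= 15.0%

15.0%


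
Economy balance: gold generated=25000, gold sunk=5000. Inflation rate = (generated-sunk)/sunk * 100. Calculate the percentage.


Net gold = 25000 - 5000 = 20000
Inflation rate = net / sunk * 100 = 20000 / 5000 * 100
= 4.0 * 100
= 400.00%

400.00%


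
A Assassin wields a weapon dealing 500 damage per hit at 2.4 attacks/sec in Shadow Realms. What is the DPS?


DPS = damage * attack_speed
= 500 * 2.4
= 1200.0

1200.0 DPS


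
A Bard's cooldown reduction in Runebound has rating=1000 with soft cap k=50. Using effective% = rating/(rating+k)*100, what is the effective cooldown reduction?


effective% = rating / (rating + k) * 100
= 1000 / (1000 + 50) * 100
= 1000 / 1050 * 100
= 0.952381 * 100
= 95.24%

95.24%


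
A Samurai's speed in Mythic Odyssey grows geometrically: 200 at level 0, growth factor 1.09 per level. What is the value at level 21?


value = base * growth^level
= 200 * 1.09^21
= 200 * 6.108808
= 1221.76

1221.76 speed


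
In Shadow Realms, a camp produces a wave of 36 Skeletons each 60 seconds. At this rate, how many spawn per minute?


Spawns per minute = count * (60 / interval)
= 36 * (60 / 60)
= 36 * 1.0
= 36.0

36.0 per minute


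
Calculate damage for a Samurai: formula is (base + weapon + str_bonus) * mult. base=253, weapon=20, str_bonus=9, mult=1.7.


Sum base + weapon + str = 253 + 20 + 9 = 282
Multiply by 1.7:
282 * 1.7 = 479.4

479.4 damage


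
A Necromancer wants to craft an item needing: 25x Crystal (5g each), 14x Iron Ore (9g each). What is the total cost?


Cost breakdown:
  Crystal: 25 * 5 = 125
  Iron Ore: 14 * 9 = 126
Total = 125 + 126 = 251

251 gold


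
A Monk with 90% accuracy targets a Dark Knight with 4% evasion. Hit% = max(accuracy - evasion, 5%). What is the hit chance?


accuracy - evasion = 90 - 4 = 86
Apply floor: max(86, 5) = 86
Hit chance = 86%

86%


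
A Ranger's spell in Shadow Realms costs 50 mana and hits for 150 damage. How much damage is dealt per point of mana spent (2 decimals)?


Efficiency = damage / mana
= 150 / 50
= 3.00

3.00 dmg/mana


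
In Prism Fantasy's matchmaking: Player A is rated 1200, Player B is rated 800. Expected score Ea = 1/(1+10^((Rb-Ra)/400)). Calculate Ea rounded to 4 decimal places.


Elo expected score: Ea = 1/(1 + 10^((Rb-Ra)/400))
Rb - Ra = 800 - 1200 = -400
(Rb-Ra)/400 = -400/400 = -1.0
10^-1.0 = 0.1
Ea = 1/(1 + 0.1) = 1/1.1 = 0.9091

0.9091


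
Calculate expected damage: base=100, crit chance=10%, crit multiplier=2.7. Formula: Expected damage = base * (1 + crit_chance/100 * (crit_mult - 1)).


E[dmg] = base * (1 + crit_chance * (crit_mult - 1))
cc as decimal = 10/100 = 0.1
cm - 1 = 2.7 - 1 = 1.7
Bonus factor = 0.1 * 1.7 = 0.17
Total multiplier = 1 + 0.17 = 1.17
Expected damage = 100 * 1.17 = 117.00

117.00 damage


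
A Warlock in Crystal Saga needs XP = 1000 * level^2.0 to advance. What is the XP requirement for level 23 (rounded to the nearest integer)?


XP = 1000 * level^2.0
Substitute level = 23:
XP = 1000 * 23^2.0
= 1000 * 529.0
= 529000

529000 XP


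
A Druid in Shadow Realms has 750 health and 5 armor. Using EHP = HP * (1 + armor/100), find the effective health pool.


EHP = 750 * (1 + 5/100)
= 750 * (1 + 0.05)
= 750 * 1.05
= 787.5

787.5 EHP


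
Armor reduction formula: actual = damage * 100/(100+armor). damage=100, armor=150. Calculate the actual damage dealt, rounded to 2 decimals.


actual = 100 * 100 / (100 + 150)
= 100 * 100 / 250
= 10000 / 250
= 40.00

40.00 damage


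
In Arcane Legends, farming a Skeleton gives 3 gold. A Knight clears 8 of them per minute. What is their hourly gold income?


Gold per minute = 3 * 8 = 24
Gold per hour = 24 * 60 = 1440

1440 gold/hour


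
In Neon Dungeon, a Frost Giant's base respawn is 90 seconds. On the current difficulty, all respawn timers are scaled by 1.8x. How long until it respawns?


Respawn time = base * multiplier
= 90 * 1.8
= 162.0 seconds

162.0 seconds


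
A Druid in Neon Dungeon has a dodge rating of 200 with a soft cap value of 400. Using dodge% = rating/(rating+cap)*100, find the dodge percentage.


dodge% = 200 / (200 + 400) * 100
= 200 / 600 * 100
= 0.333333 * 100
= 33.33%

33.33%


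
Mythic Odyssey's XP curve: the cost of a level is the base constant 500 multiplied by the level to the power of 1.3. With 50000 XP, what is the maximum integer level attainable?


XP = 500 * level^1.3, so level = (XP / 500)^(1/1.3)
= (50000 / 500)^(1/1.3)
= 100.0^0.7692
= 34.5511
Floor: level = 34

level 34


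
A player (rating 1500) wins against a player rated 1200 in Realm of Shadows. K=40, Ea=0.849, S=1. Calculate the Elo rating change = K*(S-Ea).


Elo update: delta = K * (S - Ea), where S = 1 (wins)
S - Ea = 1 - 0.849 = 0.151
Rating change = 40 * 0.151
= 6.04

6.04 rating points


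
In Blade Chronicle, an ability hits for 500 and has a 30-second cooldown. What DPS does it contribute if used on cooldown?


DPS = damage / cooldown
= 500 / 30
= 16.67

16.67 DPS


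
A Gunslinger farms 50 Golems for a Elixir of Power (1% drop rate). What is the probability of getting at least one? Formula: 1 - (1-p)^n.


P(at least one) = 1 - P(none) = 1 - (1-p)^n
p = 1/100 = 0.01
1 - p = 0.99
(1 - p)^50 = 0.99^50 = 0.605006
P(at least one) = 1 - 0.605006 = 0.3950

0.3950


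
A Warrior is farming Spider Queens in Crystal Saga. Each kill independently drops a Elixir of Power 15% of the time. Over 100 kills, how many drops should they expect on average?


Expected drops = kills * (drop_rate / 100)
= 100 * (15 / 100)
= 100 * 0.15
= 15.0

15.0 drops


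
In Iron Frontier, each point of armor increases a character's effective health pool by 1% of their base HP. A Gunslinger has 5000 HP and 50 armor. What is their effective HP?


EHP = 5000 * (1 + 50/100)
= 5000 * (1 + 0.5)
= 5000 * 1.5
= 7500.0

7500.0 EHP


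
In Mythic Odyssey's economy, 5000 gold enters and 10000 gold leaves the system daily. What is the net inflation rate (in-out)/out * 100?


Net gold = 5000 - 10000 = -5000
Inflation rate = net / sunk * 100 = -5000 / 10000 * 100
= -0.5 * 100
= -50.00%

-50.00%


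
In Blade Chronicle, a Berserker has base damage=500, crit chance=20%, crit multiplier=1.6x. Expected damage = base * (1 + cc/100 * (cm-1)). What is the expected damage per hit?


E[dmg] = base * (1 + crit_chance * (crit_mult - 1))
cc as decimal = 20/100 = 0.2
cm - 1 = 1.6 - 1 = 0.6
Bonus factor = 0.2 * 0.6 = 0.12
Total multiplier = 1 + 0.12 = 1.12
Expected damage = 500 * 1.12 = 560.00

560.00 damage


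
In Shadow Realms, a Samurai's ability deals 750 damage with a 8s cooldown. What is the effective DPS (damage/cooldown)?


DPS = damage / cooldown
= 750 / 8
= 93.75

93.75 DPS


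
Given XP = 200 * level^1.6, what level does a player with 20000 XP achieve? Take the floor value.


XP = 200 * level^1.6, so level = (XP / 200)^(1/1.6)
= (20000 / 200)^(1/1.6)
= 100.0^0.625
= 17.7828
Floor: level = 17

level 17


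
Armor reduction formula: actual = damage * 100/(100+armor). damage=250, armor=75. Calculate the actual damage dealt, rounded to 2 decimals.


actual = 250 * 100 / (100 + 75)
= 250 * 100 / 175
= 25000 / 175
= 142.86

142.86 damage


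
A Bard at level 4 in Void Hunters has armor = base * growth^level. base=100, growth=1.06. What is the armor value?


value = base * growth^level
= 100 * 1.06^4
= 100 * 1.262477
= 126.25

126.25 armor


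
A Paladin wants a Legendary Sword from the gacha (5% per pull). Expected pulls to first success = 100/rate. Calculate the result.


Expected pulls for a geometric distribution = 1/p = 100 / rate%
= 100 / 5
= 20.0

20.0 pulls


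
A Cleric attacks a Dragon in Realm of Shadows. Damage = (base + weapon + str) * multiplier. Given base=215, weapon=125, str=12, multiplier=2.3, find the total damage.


Sum base + weapon + str = 215 + 125 + 12 = 352
Multiply by 2.3:
352 * 2.3 = 809.6

809.6 damage


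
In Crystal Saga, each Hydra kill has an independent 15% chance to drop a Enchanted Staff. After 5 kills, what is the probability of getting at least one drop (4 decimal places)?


P(at least one) = 1 - P(none) = 1 - (1-p)^n
p = 15/100 = 0.15
1 - p = 0.85
(1 - p)^5 = 0.85^5 = 0.443705
P(at least one) = 1 - 0.443705 = 0.5563

0.5563


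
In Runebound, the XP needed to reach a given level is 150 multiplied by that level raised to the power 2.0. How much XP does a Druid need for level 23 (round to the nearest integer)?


XP = 150 * level^2.0
Substitute level = 23:
XP = 150 * 23^2.0
= 150 * 529.0
= 79350

79350 XP


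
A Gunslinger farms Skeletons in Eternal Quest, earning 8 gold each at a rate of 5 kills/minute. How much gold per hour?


Gold per minute = 8 * 5 = 40
Gold per hour = 40 * 60 = 2400

2400 gold/hour


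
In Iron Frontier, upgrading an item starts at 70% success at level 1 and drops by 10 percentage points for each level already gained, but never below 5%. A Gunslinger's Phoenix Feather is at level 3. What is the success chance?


raw_rate = 70 - 10 * (3 - 1)
= 70 - 10 * 2
= 70 - 20
= 50
Apply floor: max(50, 5) = 50%

50%


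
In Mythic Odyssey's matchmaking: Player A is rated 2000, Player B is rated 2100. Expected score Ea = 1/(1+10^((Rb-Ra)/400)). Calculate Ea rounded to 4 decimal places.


Elo expected score: Ea = 1/(1 + 10^((Rb-Ra)/400))
Rb - Ra = 2100 - 2000 = 100
(Rb-Ra)/400 = 100/400 = 0.25
10^0.25 = 1.778279
Ea = 1/(1 + 1.778279) = 1/2.778279 = 0.3599

0.3599


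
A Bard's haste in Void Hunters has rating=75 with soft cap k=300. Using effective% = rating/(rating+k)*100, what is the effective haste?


effective% = rating / (rating + k) * 100
= 75 / (75 + 300) * 100
= 75 / 375 * 100
= 0.2 * 100
= 20.00%

20.00%


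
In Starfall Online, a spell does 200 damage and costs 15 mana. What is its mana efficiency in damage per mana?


Efficiency = damage / mana
= 200 / 15
= 13.33

13.33 dmg/mana


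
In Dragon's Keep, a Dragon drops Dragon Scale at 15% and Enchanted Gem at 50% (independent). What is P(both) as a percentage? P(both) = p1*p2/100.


For independent events, P(both) = P(A) * P(B)
= 15% * 50%
= 750 / 100 %
= 7.5%

7.5%


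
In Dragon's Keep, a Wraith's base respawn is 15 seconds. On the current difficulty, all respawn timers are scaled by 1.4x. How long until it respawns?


Respawn time = base * multiplier
= 15 * 1.4
= 21.0 seconds

21.0 seconds


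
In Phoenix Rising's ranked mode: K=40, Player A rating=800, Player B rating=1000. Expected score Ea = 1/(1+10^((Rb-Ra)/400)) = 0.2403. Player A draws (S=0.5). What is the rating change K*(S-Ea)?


Elo update: delta = K * (S - Ea), where S = 0.5 (draws)
S - Ea = 0.5 - 0.2403 = 0.2597
Rating change = 40 * 0.2597
= 10.39

10.39 rating points


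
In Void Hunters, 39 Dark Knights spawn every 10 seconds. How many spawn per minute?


Spawns per minute = count * (60 / interval)
= 39 * (60 / 10)
= 39 * 6.0
= 234.0

234.0 per minute


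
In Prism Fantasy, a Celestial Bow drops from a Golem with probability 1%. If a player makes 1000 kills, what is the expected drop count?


Expected drops = kills * (drop_rate / 100)
= 1000 * (1 / 100)
= 1000 * 0.01
= 10.0

10.0 drops


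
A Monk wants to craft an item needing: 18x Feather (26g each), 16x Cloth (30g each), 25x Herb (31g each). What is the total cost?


Cost breakdown:
  Feather: 18 * 26 = 468
  Cloth: 16 * 30 = 480
  Herb: 25 * 31 = 775
Total = 468 + 480 + 775 = 1723

1723 gold


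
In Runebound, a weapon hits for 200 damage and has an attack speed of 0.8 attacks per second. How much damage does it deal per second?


DPS = damage * attack_speed
= 200 * 0.8
= 160.0

160.0 DPS


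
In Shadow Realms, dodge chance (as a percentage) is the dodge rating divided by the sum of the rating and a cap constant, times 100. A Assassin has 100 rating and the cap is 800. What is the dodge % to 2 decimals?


dodge% = 100 / (100 + 800) * 100
= 100 / 900 * 100
= 0.111111 * 100
= 11.11%

11.11%


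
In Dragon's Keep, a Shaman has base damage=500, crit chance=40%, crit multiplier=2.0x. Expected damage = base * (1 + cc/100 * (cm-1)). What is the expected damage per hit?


E[dmg] = base * (1 + crit_chance * (crit_mult - 1))
cc as decimal = 40/100 = 0.4
cm - 1 = 2.0 - 1 = 1.0
Bonus factor = 0.4 * 1.0 = 0.4
Total multiplier = 1 + 0.4 = 1.4
Expected damage = 500 * 1.4 = 700.00

700.00 damage


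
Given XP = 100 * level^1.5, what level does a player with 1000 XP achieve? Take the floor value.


XP = 100 * level^1.5, so level = (XP / 100)^(1/1.5)
= (1000 / 100)^(1/1.5)
= 10.0^0.6667
= 4.6416
Floor: level = 4

level 4


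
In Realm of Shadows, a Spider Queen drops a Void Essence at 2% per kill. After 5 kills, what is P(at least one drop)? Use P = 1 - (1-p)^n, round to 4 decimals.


P(at least one) = 1 - P(none) = 1 - (1-p)^n
p = 2/100 = 0.02
1 - p = 0.98
(1 - p)^5 = 0.98^5 = 0.903921
P(at least one) = 1 - 0.903921 = 0.0961

0.0961


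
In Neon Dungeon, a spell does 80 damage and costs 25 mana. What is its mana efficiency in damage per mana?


Efficiency = damage / mana
= 80 / 25
= 3.20

3.20 dmg/mana


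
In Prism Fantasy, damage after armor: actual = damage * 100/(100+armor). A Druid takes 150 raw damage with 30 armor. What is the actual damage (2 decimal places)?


actual = 150 * 100 / (100 + 30)
= 150 * 100 / 130
= 15000 / 130
= 115.38

115.38 damage


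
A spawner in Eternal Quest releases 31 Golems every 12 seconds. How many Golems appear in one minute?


Spawns per minute = count * (60 / interval)
= 31 * (60 / 12)
= 31 * 5.0
= 155.0

155.0 per minute


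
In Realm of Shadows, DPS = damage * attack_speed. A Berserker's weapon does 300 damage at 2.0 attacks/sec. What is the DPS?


DPS = damage * attack_speed
= 300 * 2.0
= 600.0

600.0 DPS


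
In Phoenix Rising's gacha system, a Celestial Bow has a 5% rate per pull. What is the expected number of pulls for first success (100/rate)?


Expected pulls for a geometric distribution = 1/p = 100 / rate%
= 100 / 5
= 20.0

20.0 pulls


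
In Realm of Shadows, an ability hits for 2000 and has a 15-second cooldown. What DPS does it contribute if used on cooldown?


DPS = damage / cooldown
= 2000 / 15
= 133.33

133.33 DPS


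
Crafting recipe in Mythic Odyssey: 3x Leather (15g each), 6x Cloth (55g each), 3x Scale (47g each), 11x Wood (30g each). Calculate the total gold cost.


Cost breakdown:
  Leather: 3 * 15 = 45
  Cloth: 6 * 55 = 330
  Scale: 3 * 47 = 141
  Wood: 11 * 30 = 330
Total = 45 + 330 + 141 + 330 = 846

846 gold


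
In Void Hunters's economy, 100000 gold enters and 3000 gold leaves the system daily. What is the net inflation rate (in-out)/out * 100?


Net gold = 100000 - 3000 = 97000
Inflation rate = net / sunk * 100 = 97000 / 3000 * 100
= 32.333333 * 100
= 3233.33%

3233.33%


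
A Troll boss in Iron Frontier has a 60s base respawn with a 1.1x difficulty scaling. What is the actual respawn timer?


Respawn time = base * multiplier
= 60 * 1.1
= 66.0 seconds

66.0 seconds


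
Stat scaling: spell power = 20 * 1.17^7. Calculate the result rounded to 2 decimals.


value = base * growth^level
= 20 * 1.17^7
= 20 * 3.001242
= 60.02

60.02 spell power


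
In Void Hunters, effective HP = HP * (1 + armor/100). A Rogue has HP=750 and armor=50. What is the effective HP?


EHP = 750 * (1 + 50/100)
= 750 * (1 + 0.5)
= 750 * 1.5
= 1125.0

1125.0 EHP


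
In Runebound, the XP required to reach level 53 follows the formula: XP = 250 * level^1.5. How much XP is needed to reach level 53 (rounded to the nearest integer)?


XP = 250 * level^1.5
Substitute level = 53:
XP = 250 * 53^1.5
= 250 * 385.8458
= 96461

96461 XP


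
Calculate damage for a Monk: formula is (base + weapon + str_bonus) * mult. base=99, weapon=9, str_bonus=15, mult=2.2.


Sum base + weapon + str = 99 + 9 + 15 = 123
Multiply by 2.2:
123 * 2.2 = 270.6

270.6 damage


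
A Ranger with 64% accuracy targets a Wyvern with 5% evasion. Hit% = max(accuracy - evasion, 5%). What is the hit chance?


accuracy - evasion = 64 - 5 = 59
Apply floor: max(59, 5) = 59
Hit chance = 59%

59%


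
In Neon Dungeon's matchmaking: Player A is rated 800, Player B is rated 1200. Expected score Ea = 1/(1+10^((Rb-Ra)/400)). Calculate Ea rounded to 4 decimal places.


Elo expected score: Ea = 1/(1 + 10^((Rb-Ra)/400))
Rb - Ra = 1200 - 800 = 400
(Rb-Ra)/400 = 400/400 = 1.0
10^1.0 = 10.0
Ea = 1/(1 + 10.0) = 1/11.0 = 0.0909

0.0909


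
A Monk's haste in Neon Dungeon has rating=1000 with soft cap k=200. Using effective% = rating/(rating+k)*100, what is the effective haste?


effective% = rating / (rating + k) * 100
= 1000 / (1000 + 200) * 100
= 1000 / 1200 * 100
= 0.833333 * 100
= 83.33%

83.33%


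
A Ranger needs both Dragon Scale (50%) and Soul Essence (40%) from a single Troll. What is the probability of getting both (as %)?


For independent events, P(both) = P(A) * P(B)
= 50% * 40%
= 2000 / 100 %
= 20.0%

20.0%


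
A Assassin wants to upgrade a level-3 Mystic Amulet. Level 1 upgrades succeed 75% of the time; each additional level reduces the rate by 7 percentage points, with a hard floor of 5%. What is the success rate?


raw_rate = 75 - 7 * (3 - 1)
= 75 - 7 * 2
= 75 - 14
= 61
Apply floor: max(61, 5) = 61%

61%


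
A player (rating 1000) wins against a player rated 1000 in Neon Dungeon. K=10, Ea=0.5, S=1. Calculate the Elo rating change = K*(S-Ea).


Elo update: delta = K * (S - Ea), where S = 1 (wins)
S - Ea = 1 - 0.5 = 0.5
Rating change = 10 * 0.5
= 5.00

5.00 rating points


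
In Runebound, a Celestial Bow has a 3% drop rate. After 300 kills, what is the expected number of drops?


Expected drops = kills * (drop_rate / 100)
= 300 * (3 / 100)
= 300 * 0.03
= 9.0

9.0 drops


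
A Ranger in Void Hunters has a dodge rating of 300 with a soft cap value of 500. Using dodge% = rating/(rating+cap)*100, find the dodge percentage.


dodge% = 300 / (300 + 500) * 100
= 300 / 800 * 100
= 0.375 * 100
= 37.50%

37.50%


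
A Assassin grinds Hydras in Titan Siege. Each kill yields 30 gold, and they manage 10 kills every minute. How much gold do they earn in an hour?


Gold per minute = 30 * 10 = 300
Gold per hour = 300 * 60 = 18000

18000 gold/hour


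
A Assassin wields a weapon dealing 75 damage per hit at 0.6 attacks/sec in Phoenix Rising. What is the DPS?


DPS = damage * attack_speed
= 75 * 0.6
= 45.0

45.0 DPS
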